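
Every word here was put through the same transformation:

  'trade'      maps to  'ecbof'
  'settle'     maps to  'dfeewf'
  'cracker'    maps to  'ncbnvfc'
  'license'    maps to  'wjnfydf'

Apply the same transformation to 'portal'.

apcebw

The shift depends on letter class: consonant t→e is +11, but vowel a→b is +1. The rule splits by letter class: vowels +1, consonants +11.
On portal: p(cons)+11=a, o(vowel)+1=p, r(cons)+11=c, t(cons)+11=e, a(vowel)+1=b, l(cons)+11=w.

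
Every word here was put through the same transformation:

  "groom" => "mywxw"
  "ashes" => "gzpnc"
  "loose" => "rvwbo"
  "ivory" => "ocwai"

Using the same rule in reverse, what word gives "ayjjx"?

urban

In groom: g→m is +6, r→y is +7, o→w is +8, o→x is +9 — the shift increases by 1 each position. Each letter shifts forward by (position + 6), i.e. 6, 7, 8, … — the shift grows by one for each successive letter.
Reversing it on ayjjx: a−6=u, y−7=r, j−8=b, j−9=a, x−10=n.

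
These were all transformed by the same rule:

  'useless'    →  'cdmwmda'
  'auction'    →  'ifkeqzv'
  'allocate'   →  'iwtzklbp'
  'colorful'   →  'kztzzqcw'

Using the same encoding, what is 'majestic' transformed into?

ulrpaeqn

Shifts by position in useless: pos 0: u→c (+8), pos 1: s→d (+11), pos 2: e→m (+8), pos 3: l→w (+11) — repeating every 2. A repeating key of period 2 is used — shifts +8, +11 over and over.
For majestic: m+8=u, a+11=l, j+8=r, e+11=p, s+8=a, t+11=e, i+8=q, c+11=n.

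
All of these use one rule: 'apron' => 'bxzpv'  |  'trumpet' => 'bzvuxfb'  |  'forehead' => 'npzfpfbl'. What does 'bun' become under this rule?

The shift depends on letter class: consonant p→x is +8, but vowel a→b is +1. Vowels shift forward by 1 and consonants shift forward by 8.
On bun: b(cons)+8=j, u(vowel)+1=v, n(cons)+8=v.

jvv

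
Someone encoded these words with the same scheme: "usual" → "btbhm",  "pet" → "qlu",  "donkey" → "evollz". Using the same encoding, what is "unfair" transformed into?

Vowels shift forward by 7 and consonants shift forward by 1.
On unfair: u(vowel)+7=b, n(cons)+1=o, f(cons)+1=g, a(vowel)+7=h, i(vowel)+7=p, r(cons)+1=s.

boghps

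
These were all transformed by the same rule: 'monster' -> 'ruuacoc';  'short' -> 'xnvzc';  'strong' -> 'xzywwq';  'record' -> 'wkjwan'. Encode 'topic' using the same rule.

yuwql

Each letter shifts forward by (position + 5), i.e. 5, 6, 7, … — the shift grows by one for each successive letter.
Applying it to topic: t+5=y, o+6=u, p+7=w, i+8=q, c+9=l.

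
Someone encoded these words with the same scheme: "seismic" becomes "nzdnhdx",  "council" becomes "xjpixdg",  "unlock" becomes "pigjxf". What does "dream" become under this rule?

ymzvh

Each letter is shifted forward by 21 in the alphabet (a Caesar shift of +21).
On dream: d+21=y, r+21=m, e+21=z, a+21=v, m+21=h.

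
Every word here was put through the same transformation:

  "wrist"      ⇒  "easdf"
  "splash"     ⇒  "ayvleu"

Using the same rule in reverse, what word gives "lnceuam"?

Letter i (0-indexed) is shifted by i+8, so successive shifts are 8, 9, 10, ….
Undoing it on lnceuam: l−8=d, n−9=e, c−10=s, e−11=t, u−12=i, a−13=n, m−14=y.

destiny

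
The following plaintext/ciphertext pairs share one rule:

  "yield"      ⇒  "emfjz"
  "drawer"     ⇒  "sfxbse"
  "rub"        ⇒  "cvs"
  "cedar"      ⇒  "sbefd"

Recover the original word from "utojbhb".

against

The word is reversed, then every letter is shifted forward by 1.
Reversing it on utojbhb: shift back: u−1=t, t−1=s, o−1=n, j−1=i, b−1=a, h−1=g, b−1=a → tsniaga; then reverse → against.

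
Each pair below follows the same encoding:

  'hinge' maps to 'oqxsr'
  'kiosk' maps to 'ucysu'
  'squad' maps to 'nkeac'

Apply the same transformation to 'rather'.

bordkb

Read the word backwards and shift each letter +10.
For rather: reverse → rehtar; then shift: r+10=b, e+10=o, h+10=r, t+10=d, a+10=k, r+10=b.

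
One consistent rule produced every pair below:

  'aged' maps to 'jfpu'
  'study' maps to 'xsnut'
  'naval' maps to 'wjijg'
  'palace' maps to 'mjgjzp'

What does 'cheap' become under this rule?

zapjm

Treating letters as 0–25, the rule is x ↦ 21x + 9 (mod 26).
On cheap: c(2)→21·2+9≡25=z; h(7)→21·7+9≡0=a; e(4)→21·4+9≡15=p; a(0)→21·0+9≡9=j; p(15)→21·15+9≡12=m (all mod 26).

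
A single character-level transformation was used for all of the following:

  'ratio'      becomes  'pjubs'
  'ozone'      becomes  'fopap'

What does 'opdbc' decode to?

bacon

The output letters match the input read backwards, each shifted +1: ratio reversed is oitar. The word is reversed, then every letter is shifted forward by 1.
Undoing it on opdbc: shift back: o−1=n, p−1=o, d−1=c, b−1=a, c−1=b → nocab; then reverse → bacon.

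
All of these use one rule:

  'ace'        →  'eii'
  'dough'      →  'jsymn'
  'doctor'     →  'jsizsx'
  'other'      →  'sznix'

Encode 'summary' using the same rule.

yyssexe

The shift depends on letter class: consonant c→i is +6, but vowel a→e is +4. The rule splits by letter class: vowels +4, consonants +6.
Applying it to summary: s(cons)+6=y, u(vowel)+4=y, m(cons)+6=s, m(cons)+6=s, a(vowel)+4=e, r(cons)+6=x, y(cons)+6=e.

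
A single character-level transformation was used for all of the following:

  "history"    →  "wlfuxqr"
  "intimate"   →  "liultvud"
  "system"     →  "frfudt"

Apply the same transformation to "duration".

ojqvulxi

h(7)→w(22) and i(8)→l(11) fit y≡15x+21 (mod 26); the inverse of 15 mod 26 is 7. Each letter's alphabet position (a=0..z=25) is mapped through 15·x+21 mod 26 — an affine cipher.
On duration: d(3)→15·3+21≡14=o; u(20)→15·20+21≡9=j; r(17)→15·17+21≡16=q; a(0)→15·0+21≡21=v; t(19)→15·19+21≡20=u; i(8)→15·8+21≡11=l; o(14)→15·14+21≡23=x; n(13)→15·13+21≡8=i (all mod 26).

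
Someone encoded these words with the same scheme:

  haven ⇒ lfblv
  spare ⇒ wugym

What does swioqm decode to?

orchid

Letter i (0-indexed) is shifted by i+4, so successive shifts are 4, 5, 6, ….
Decoding swioqm: s−4=o, w−5=r, i−6=c, o−7=h, q−8=i, m−9=d.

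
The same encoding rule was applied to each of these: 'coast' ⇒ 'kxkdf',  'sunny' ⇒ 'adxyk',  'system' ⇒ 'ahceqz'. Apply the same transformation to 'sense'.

In coast: c→k is +8, o→x is +9, a→k is +10, s→d is +11 — the shift increases by 1 each position. The shift increases by 1 at each position, starting from +8: 8, 9, 10, ….
On sense: s+8=a, e+9=n, n+10=x, s+11=d, e+12=q.

anxdq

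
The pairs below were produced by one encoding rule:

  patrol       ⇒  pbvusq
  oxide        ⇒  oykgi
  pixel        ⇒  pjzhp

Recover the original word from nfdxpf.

Letter i (0-indexed) is shifted by i+0, so successive shifts are 0, 1, 2, ….
Reversing it on nfdxpf: n−0=n, f−1=e, d−2=b, x−3=u, p−4=l, f−5=a.

nebula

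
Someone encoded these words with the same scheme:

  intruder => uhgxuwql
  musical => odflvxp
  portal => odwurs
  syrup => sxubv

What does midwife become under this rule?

hilzglp

The output letters match the input read backwards, each shifted +3: intruder reversed is redurtni. The word is reversed, then every letter is shifted forward by 3.
Applying it to midwife: reverse → efiwdim; then shift: e+3=h, f+3=i, i+3=l, w+3=z, d+3=g, i+3=l, m+3=p.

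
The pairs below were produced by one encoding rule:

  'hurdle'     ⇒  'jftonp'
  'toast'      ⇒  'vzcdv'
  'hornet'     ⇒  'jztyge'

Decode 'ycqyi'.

wrong

Shifts by position in hurdle: pos 0: h→j (+2), pos 1: u→f (+11), pos 2: r→t (+2), pos 3: d→o (+11) — repeating every 2. A repeating key of period 2 is used — shifts +2, +11 over and over.
Reversing it on ycqyi: y−2=w, c−11=r, q−2=o, y−11=n, i−2=g.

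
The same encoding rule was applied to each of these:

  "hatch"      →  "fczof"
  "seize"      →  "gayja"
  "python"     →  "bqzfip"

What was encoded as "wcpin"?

Treating letters as 0–25, the rule is x ↦ 19x + 2 (mod 26).
Decoding wcpin: w(22)→11·(22−2)≡12=m; c(2)→11·(2−2)≡0=a; p(15)→11·(15−2)≡13=n; i(8)→11·(8−2)≡14=o; n(13)→11·(13−2)≡17=r (all mod 26).

manor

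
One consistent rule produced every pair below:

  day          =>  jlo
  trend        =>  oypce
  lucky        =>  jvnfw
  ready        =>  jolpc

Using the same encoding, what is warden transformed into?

ypoclh

The output letters match the input read backwards, each shifted +11: day reversed is yad. Two steps: reverse the string, then apply a Caesar shift of +11.
Applying it to warden: reverse → nedraw; then shift: n+11=y, e+11=p, d+11=o, r+11=c, a+11=l, w+11=h.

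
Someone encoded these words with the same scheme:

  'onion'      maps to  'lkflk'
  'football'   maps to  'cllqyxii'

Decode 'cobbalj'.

freedom

Compare letters: o→l is +23, n→k is +23, i→f is +23 — a constant shift. This is a Caesar cipher with shift 23.
Reversing it on cobbalj: c−23=f, o−23=r, b−23=e, b−23=e, a−23=d, l−23=o, j−23=m.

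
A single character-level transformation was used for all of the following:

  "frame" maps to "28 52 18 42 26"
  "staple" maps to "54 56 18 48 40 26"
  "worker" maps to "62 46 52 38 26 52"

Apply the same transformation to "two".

With a=1..z=26, the number is 2·pos + 16.
On two: t=20→56, w=23→62, o=15→46.

56 62 46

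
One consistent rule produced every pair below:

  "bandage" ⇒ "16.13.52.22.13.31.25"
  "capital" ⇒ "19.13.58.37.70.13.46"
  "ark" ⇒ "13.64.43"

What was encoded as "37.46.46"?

b(#2)→16 and a(#1)→13: differences scale by 3, so n = 3·pos + 10. With a=1..z=26, the number is 3·pos + 10.
Undoing it on 37.46.46: 37→(37−10)÷3=9=i, 46→(46−10)÷3=12=l, 46→(46−10)÷3=12=l.

ill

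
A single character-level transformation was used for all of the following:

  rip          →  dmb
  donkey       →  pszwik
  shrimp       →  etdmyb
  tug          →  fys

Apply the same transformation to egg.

Vowels shift forward by 4 and consonants shift forward by 12.
For egg: e(vowel)+4=i, g(cons)+12=s, g(cons)+12=s.

iss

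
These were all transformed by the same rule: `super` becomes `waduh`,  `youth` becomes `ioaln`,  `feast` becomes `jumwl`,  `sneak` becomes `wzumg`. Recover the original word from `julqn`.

fetch

s(18)→w(22) and u(20)→a(0) fit y≡15x+12 (mod 26); the inverse of 15 mod 26 is 7. Each letter's alphabet position (a=0..z=25) is mapped through 15·x+12 mod 26 — an affine cipher.
Undoing it on julqn: j(9)→7·(9−12)≡5=f; u(20)→7·(20−12)≡4=e; l(11)→7·(11−12)≡19=t; q(16)→7·(16−12)≡2=c; n(13)→7·(13−12)≡7=h (all mod 26).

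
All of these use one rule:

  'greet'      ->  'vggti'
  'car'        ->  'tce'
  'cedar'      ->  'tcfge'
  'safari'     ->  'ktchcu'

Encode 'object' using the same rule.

vegldq

The output letters match the input read backwards, each shifted +2: greet reversed is teerg. Two steps: reverse the string, then apply a Caesar shift of +2.
On object: reverse → tcejbo; then shift: t+2=v, c+2=e, e+2=g, j+2=l, b+2=d, o+2=q.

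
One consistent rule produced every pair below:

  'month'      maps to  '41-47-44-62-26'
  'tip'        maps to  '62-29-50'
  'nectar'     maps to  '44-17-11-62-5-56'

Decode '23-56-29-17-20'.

m(#13)→41 and o(#15)→47: differences scale by 3, so n = 3·pos + 2. The formula is n = 3×(alphabet index, a=1) + 2.
Reversing it on 23-56-29-17-20: 23→(23−2)÷3=7=g, 56→(56−2)÷3=18=r, 29→(29−2)÷3=9=i, 17→(17−2)÷3=5=e, 20→(20−2)÷3=6=f.

grief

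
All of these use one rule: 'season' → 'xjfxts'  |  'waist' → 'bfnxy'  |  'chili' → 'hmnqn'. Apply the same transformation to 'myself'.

Every letter moves 5 places later in the alphabet, wrapping around z→a.
On myself: m+5=r, y+5=d, s+5=x, e+5=j, l+5=q, f+5=k.

rdxjqk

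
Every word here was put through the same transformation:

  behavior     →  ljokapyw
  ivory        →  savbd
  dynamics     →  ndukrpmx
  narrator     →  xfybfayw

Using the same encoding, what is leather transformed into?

vjhdmlb

Shifts by position in behavior: pos 0: b→l (+10), pos 1: e→j (+5), pos 2: h→o (+7), pos 3: a→k (+10), pos 4: v→a (+5), pos 5: i→p (+7) — repeating every 3. The shifts repeat in a cycle of length 3: positions 0,1,… shift by +10, +5, +7, then the pattern repeats.
On leather: l+10=v, e+5=j, a+7=h, t+10=d, h+5=m, e+7=l, r+10=b.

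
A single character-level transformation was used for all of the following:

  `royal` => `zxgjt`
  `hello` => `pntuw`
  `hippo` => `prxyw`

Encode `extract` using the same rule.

Shifts by position in royal: pos 0: r→z (+8), pos 1: o→x (+9), pos 2: y→g (+8), pos 3: a→j (+9) — repeating every 2. The shifts repeat in a cycle of length 2: positions 0,1,… shift by +8, +9, then the pattern repeats.
Applying it to extract: e+8=m, x+9=g, t+8=b, r+9=a, a+8=i, c+9=l, t+8=b.

mgbailb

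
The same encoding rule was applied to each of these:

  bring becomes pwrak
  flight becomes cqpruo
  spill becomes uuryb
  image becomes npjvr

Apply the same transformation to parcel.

unlajy

The output letters match the input read backwards, each shifted +9: bring reversed is gnirb. The word is reversed, then every letter is shifted forward by 9.
For parcel: reverse → lecrap; then shift: l+9=u, e+9=n, c+9=l, r+9=a, a+9=j, p+9=y.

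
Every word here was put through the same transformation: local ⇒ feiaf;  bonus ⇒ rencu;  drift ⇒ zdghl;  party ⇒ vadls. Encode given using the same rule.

ygtqn

l(11)→f(5) and o(14)→e(4) fit y≡17x+0 (mod 26); the inverse of 17 mod 26 is 23. Treating letters as 0–25, the rule is x ↦ 17x + 0 (mod 26).
Applying it to given: g(6)→17·6+0≡24=y; i(8)→17·8+0≡6=g; v(21)→17·21+0≡19=t; e(4)→17·4+0≡16=q; n(13)→17·13+0≡13=n (all mod 26).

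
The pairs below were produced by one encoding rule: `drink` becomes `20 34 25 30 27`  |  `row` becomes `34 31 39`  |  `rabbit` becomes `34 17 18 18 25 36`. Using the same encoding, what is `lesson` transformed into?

28 21 35 35 31 30

d is letter #4 and maps to 20: an offset of 16. Letters become their 1-based position plus 16 (so a→17, b→18, …).
Applying it to lesson: l=12→28, e=5→21, s=19→35, s=19→35, o=15→31, n=14→30.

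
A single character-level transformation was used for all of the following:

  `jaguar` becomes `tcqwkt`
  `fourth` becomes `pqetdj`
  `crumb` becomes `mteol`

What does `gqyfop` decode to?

Shifts by position in jaguar: pos 0: j→t (+10), pos 1: a→c (+2), pos 2: g→q (+10), pos 3: u→w (+2) — repeating every 2. A repeating key of period 2 is used — shifts +10, +2 over and over.
Reversing it on gqyfop: g−10=w, q−2=o, y−10=o, f−2=d, o−10=e, p−2=n.

wooden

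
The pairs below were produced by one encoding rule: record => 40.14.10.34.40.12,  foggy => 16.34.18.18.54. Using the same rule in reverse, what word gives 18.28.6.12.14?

The formula is n = 2×(alphabet index, a=1) + 4.
Undoing it on 18.28.6.12.14: 18→(18−4)÷2=7=g, 28→(28−4)÷2=12=l, 6→(6−4)÷2=1=a, 12→(12−4)÷2=4=d, 14→(14−4)÷2=5=e.

glade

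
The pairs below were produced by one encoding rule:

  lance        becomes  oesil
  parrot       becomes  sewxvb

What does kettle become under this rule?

niyzsm

In lance: l→o is +3, a→e is +4, n→s is +5, c→i is +6 — the shift increases by 1 each position. The shift increases by 1 at each position, starting from +3: 3, 4, 5, ….
Applying it to kettle: k+3=n, e+4=i, t+5=y, t+6=z, l+7=s, e+8=m.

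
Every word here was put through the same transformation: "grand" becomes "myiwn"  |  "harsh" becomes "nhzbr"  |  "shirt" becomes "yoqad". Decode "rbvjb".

lunar

In grand: g→m is +6, r→y is +7, a→i is +8, n→w is +9 — the shift increases by 1 each position. Each letter shifts forward by (position + 6), i.e. 6, 7, 8, … — the shift grows by one for each successive letter.
Decoding rbvjb: r−6=l, b−7=u, v−8=n, j−9=a, b−10=r.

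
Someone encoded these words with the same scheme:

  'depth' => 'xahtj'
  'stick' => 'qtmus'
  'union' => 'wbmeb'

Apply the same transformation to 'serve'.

qanza

This is an affine cipher: with a=0,…,z=25, each position x becomes (3x+14) mod 26.
For serve: s(18)→3·18+14≡16=q; e(4)→3·4+14≡0=a; r(17)→3·17+14≡13=n; v(21)→3·21+14≡25=z; e(4)→3·4+14≡0=a (all mod 26).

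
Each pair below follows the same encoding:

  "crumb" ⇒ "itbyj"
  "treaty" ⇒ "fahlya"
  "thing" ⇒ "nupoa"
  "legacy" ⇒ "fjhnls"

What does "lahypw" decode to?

pirate

The output letters match the input read backwards, each shifted +7: crumb reversed is bmurc. Read the word backwards and shift each letter +7.
Undoing it on lahypw: shift back: l−7=e, a−7=t, h−7=a, y−7=r, p−7=i, w−7=p → etarip; then reverse → pirate.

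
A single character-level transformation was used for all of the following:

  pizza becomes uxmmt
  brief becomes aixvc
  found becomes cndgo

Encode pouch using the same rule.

p(15)→u(20) and i(8)→x(23) fit y≡7x+19 (mod 26); the inverse of 7 mod 26 is 15. Each letter's alphabet position (a=0..z=25) is mapped through 7·x+19 mod 26 — an affine cipher.
For pouch: p(15)→7·15+19≡20=u; o(14)→7·14+19≡13=n; u(20)→7·20+19≡3=d; c(2)→7·2+19≡7=h; h(7)→7·7+19≡16=q (all mod 26).

undhq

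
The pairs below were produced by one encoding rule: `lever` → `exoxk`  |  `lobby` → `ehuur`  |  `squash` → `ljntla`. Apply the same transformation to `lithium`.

Compare letters: l→e is +19, e→x is +19, v→o is +19 — a constant shift. It's a constant shift of +19 (ROT19).
For lithium: l+19=e, i+19=b, t+19=m, h+19=a, i+19=b, u+19=n, m+19=f.

ebmabnf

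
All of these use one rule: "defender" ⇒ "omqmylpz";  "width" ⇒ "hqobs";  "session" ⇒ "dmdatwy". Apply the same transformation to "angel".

lvrmw

The shifts repeat in a cycle of length 2: positions 0,1,… shift by +11, +8, then the pattern repeats.
For angel: a+11=l, n+8=v, g+11=r, e+8=m, l+11=w.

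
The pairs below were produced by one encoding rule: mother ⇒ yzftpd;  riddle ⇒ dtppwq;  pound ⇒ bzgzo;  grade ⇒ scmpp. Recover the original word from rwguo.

fluid

Shifts by position in mother: pos 0: m→y (+12), pos 1: o→z (+11), pos 2: t→f (+12), pos 3: h→t (+12), pos 4: e→p (+11), pos 5: r→d (+12) — repeating every 3. It's a Vigenère-style cipher with numeric key [12,11,12]: position i shifts by key[i mod 3].
Undoing it on rwguo: r−12=f, w−11=l, g−12=u, u−12=i, o−11=d.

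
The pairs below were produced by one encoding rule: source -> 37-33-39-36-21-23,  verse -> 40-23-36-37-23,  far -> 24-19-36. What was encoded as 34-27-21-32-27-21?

picnic

Letters become their 1-based position plus 18 (so a→19, b→20, …).
Decoding 34-27-21-32-27-21: 34→(34−18)÷1=16=p, 27→(27−18)÷1=9=i, 21→(21−18)÷1=3=c, 32→(32−18)÷1=14=n, 27→(27−18)÷1=9=i, 21→(21−18)÷1=3=c.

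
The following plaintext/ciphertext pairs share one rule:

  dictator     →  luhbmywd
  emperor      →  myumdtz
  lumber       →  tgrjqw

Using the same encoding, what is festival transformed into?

nqxbuaix

Shifts by position in dictator: pos 0: d→l (+8), pos 1: i→u (+12), pos 2: c→h (+5), pos 3: t→b (+8), pos 4: a→m (+12), pos 5: t→y (+5) — repeating every 3. The shifts repeat in a cycle of length 3: positions 0,1,… shift by +8, +12, +5, then the pattern repeats.
For festival: f+8=n, e+12=q, s+5=x, t+8=b, i+12=u, v+5=a, a+8=i, l+12=x.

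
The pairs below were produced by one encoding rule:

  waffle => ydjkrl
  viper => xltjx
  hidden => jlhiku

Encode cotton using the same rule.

erxyuu

In waffle: w→y is +2, a→d is +3, f→j is +4, f→k is +5 — the shift increases by 1 each position. Letter i (0-indexed) is shifted by i+2, so successive shifts are 2, 3, 4, ….
On cotton: c+2=e, o+3=r, t+4=x, t+5=y, o+6=u, n+7=u.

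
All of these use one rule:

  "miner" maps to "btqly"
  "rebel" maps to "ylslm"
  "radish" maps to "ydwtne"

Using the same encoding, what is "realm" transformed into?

yldmb

Treating letters as 0–25, the rule is x ↦ 15x + 3 (mod 26).
On realm: r(17)→15·17+3≡24=y; e(4)→15·4+3≡11=l; a(0)→15·0+3≡3=d; l(11)→15·11+3≡12=m; m(12)→15·12+3≡1=b (all mod 26).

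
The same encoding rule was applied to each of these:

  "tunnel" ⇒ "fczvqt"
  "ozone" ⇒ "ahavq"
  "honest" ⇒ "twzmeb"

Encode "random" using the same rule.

Shifts by position in tunnel: pos 0: t→f (+12), pos 1: u→c (+8), pos 2: n→z (+12), pos 3: n→v (+8) — repeating every 2. A repeating key of period 2 is used — shifts +12, +8 over and over.
For random: r+12=d, a+8=i, n+12=z, d+8=l, o+12=a, m+8=u.

dizlau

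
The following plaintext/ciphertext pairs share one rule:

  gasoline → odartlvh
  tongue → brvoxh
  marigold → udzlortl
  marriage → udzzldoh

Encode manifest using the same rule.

udvlnhab

The shift depends on letter class: consonant g→o is +8, but vowel a→d is +3. Vowels shift forward by 3 and consonants shift forward by 8.
Applying it to manifest: m(cons)+8=u, a(vowel)+3=d, n(cons)+8=v, i(vowel)+3=l, f(cons)+8=n, e(vowel)+3=h, s(cons)+8=a, t(cons)+8=b.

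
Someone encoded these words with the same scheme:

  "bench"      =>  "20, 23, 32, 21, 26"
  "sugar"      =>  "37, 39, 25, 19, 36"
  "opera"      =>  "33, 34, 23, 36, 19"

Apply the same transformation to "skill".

b is letter #2 and maps to 20: an offset of 18. The number is (letter's place in the alphabet, a=1) + 18.
On skill: s=19→37, k=11→29, i=9→27, l=12→30, l=12→30.

37, 29, 27, 30, 30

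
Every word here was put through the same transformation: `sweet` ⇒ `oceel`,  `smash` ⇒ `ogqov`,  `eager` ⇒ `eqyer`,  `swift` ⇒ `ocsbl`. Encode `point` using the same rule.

s(18)→o(14) and w(22)→c(2) fit y≡23x+16 (mod 26); the inverse of 23 mod 26 is 17. This is an affine cipher: with a=0,…,z=25, each position x becomes (23x+16) mod 26.
For point: p(15)→23·15+16≡23=x; o(14)→23·14+16≡0=a; i(8)→23·8+16≡18=s; n(13)→23·13+16≡3=d; t(19)→23·19+16≡11=l (all mod 26).

xasdl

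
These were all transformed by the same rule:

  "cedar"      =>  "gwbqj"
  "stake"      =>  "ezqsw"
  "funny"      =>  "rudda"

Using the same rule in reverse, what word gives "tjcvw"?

c(2)→g(6) and e(4)→w(22) fit y≡21x+16 (mod 26); the inverse of 21 mod 26 is 5. This is an affine cipher: with a=0,…,z=25, each position x becomes (21x+16) mod 26.
Decoding tjcvw: t(19)→5·(19−16)≡15=p; j(9)→5·(9−16)≡17=r; c(2)→5·(2−16)≡8=i; v(21)→5·(21−16)≡25=z; w(22)→5·(22−16)≡4=e (all mod 26).

prize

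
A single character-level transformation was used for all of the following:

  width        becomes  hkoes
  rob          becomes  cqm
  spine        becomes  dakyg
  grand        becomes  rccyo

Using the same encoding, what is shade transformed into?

dscog

Vowels shift forward by 2 and consonants shift forward by 11.
Applying it to shade: s(cons)+11=d, h(cons)+11=s, a(vowel)+2=c, d(cons)+11=o, e(vowel)+2=g.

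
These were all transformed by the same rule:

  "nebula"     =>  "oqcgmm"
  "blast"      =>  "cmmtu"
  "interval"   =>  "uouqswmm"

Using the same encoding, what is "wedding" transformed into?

xqeeuoh

The shift depends on letter class: consonant n→o is +1, but vowel e→q is +12. Two shifts are in play — +12 for a/e/i/o/u, +1 for every other letter.
On wedding: w(cons)+1=x, e(vowel)+12=q, d(cons)+1=e, d(cons)+1=e, i(vowel)+12=u, n(cons)+1=o, g(cons)+1=h.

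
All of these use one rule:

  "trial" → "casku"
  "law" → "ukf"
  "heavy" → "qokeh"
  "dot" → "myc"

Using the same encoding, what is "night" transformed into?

The shift depends on letter class: consonant t→c is +9, but vowel i→s is +10. Vowels shift forward by 10 and consonants shift forward by 9.
On night: n(cons)+9=w, i(vowel)+10=s, g(cons)+9=p, h(cons)+9=q, t(cons)+9=c.

wspqc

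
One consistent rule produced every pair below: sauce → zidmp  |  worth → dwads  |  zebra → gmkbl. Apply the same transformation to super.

Letter i (0-indexed) is shifted by i+7, so successive shifts are 7, 8, 9, ….
Applying it to super: s+7=z, u+8=c, p+9=y, e+10=o, r+11=c.

zcyoc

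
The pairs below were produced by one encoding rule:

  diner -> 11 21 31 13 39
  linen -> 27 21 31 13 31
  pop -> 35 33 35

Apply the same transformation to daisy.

The formula is n = 2×(alphabet index, a=1) + 3.
On daisy: d=4→11, a=1→5, i=9→21, s=19→41, y=25→53.

11 5 21 41 53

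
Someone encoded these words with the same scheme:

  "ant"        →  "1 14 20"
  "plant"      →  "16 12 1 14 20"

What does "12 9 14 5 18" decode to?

liner

Letters become their 1-indexed alphabet positions: a=1 … z=26.
Decoding 12 9 14 5 18: 12=l, 9=i, 14=n, 5=e, 18=r.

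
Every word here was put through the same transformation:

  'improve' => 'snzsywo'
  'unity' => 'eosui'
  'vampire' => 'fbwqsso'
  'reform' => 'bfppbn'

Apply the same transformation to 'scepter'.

cdoqdfb

Shifts by position in improve: pos 0: i→s (+10), pos 1: m→n (+1), pos 2: p→z (+10), pos 3: r→s (+1) — repeating every 2. The shifts repeat in a cycle of length 2: positions 0,1,… shift by +10, +1, then the pattern repeats.
For scepter: s+10=c, c+1=d, e+10=o, p+1=q, t+10=d, e+1=f, r+10=b.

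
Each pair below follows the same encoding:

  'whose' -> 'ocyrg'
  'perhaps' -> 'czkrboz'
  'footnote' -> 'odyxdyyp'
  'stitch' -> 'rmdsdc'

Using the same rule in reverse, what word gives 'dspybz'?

The output letters match the input read backwards, each shifted +10: whose reversed is esohw. Two steps: reverse the string, then apply a Caesar shift of +10.
Decoding dspybz: shift back: d−10=t, s−10=i, p−10=f, y−10=o, b−10=r, z−10=p → tiforp; then reverse → profit.

profit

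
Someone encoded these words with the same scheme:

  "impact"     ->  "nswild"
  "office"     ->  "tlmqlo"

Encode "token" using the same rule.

In impact: i→n is +5, m→s is +6, p→w is +7, a→i is +8 — the shift increases by 1 each position. Letter i (0-indexed) is shifted by i+5, so successive shifts are 5, 6, 7, ….
Applying it to token: t+5=y, o+6=u, k+7=r, e+8=m, n+9=w.

yurmw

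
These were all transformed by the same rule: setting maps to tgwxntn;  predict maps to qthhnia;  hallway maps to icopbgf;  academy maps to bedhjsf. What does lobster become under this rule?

mqewyky

In setting: s→t is +1, e→g is +2, t→w is +3, t→x is +4 — the shift increases by 1 each position. Letter i (0-indexed) is shifted by i+1, so successive shifts are 1, 2, 3, ….
Applying it to lobster: l+1=m, o+2=q, b+3=e, s+4=w, t+5=y, e+6=k, r+7=y.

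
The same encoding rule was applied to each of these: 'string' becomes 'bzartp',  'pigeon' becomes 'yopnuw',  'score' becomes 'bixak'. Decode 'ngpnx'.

A repeating key of period 3 is used — shifts +9, +6, +9 over and over.
Decoding ngpnx: n−9=e, g−6=a, p−9=g, n−9=e, x−6=r.

eager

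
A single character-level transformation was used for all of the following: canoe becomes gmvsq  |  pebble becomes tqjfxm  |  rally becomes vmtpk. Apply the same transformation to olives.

sxqzqa

Shifts by position in canoe: pos 0: c→g (+4), pos 1: a→m (+12), pos 2: n→v (+8), pos 3: o→s (+4), pos 4: e→q (+12) — repeating every 3. The shifts repeat in a cycle of length 3: positions 0,1,… shift by +4, +12, +8, then the pattern repeats.
Applying it to olives: o+4=s, l+12=x, i+8=q, v+4=z, e+12=q, s+8=a.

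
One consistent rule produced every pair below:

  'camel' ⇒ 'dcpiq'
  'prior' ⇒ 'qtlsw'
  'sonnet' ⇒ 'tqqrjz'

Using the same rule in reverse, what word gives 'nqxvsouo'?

mourning

In camel: c→d is +1, a→c is +2, m→p is +3, e→i is +4 — the shift increases by 1 each position. Letter i (0-indexed) is shifted by i+1, so successive shifts are 1, 2, 3, ….
Reversing it on nqxvsouo: n−1=m, q−2=o, x−3=u, v−4=r, s−5=n, o−6=i, u−7=n, o−8=g.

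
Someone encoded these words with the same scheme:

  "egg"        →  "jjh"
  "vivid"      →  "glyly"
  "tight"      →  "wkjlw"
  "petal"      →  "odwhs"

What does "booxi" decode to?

fully

The output letters match the input read backwards, each shifted +3: egg reversed is gge. Read the word backwards and shift each letter +3.
Decoding booxi: shift back: b−3=y, o−3=l, o−3=l, x−3=u, i−3=f → ylluf; then reverse → fully.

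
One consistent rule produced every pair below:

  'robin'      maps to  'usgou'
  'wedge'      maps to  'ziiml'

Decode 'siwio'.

In robin: r→u is +3, o→s is +4, b→g is +5, i→o is +6 — the shift increases by 1 each position. Letter i (0-indexed) is shifted by i+3, so successive shifts are 3, 4, 5, ….
Undoing it on siwio: s−3=p, i−4=e, w−5=r, i−6=c, o−7=h.

perch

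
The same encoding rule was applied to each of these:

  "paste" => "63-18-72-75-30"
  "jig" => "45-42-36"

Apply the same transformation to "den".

p(#16)→63 and a(#1)→18: differences scale by 3, so n = 3·pos + 15. Each letter becomes 3×(its alphabet position, a=1..z=26) + 15.
For den: d=4→27, e=5→30, n=14→57.

27-30-57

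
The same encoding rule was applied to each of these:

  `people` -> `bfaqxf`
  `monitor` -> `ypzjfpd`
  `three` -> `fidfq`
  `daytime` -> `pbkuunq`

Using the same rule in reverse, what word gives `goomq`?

Shifts by position in people: pos 0: p→b (+12), pos 1: e→f (+1), pos 2: o→a (+12), pos 3: p→q (+1) — repeating every 2. A repeating key of period 2 is used — shifts +12, +1 over and over.
Reversing it on goomq: g−12=u, o−1=n, o−12=c, m−1=l, q−12=e.

uncle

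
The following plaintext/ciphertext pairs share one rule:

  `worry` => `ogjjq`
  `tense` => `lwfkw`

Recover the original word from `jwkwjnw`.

Compare letters: w→o is +18, o→g is +18, r→j is +18 — a constant shift. Each letter is shifted forward by 18 in the alphabet (a Caesar shift of +18).
Undoing it on jwkwjnw: j−18=r, w−18=e, k−18=s, w−18=e, j−18=r, n−18=v, w−18=e.

reserve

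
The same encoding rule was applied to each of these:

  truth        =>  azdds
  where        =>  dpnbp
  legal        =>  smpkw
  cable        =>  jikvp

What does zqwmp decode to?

Each letter shifts forward by (position + 7), i.e. 7, 8, 9, … — the shift grows by one for each successive letter.
Decoding zqwmp: z−7=s, q−8=i, w−9=n, m−10=c, p−11=e.

since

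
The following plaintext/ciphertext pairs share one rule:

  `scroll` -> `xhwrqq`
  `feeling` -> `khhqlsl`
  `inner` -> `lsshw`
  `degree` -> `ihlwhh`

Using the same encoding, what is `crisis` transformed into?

hwlxlx

The shift depends on letter class: consonant s→x is +5, but vowel o→r is +3. The rule splits by letter class: vowels +3, consonants +5.
On crisis: c(cons)+5=h, r(cons)+5=w, i(vowel)+3=l, s(cons)+5=x, i(vowel)+3=l, s(cons)+5=x.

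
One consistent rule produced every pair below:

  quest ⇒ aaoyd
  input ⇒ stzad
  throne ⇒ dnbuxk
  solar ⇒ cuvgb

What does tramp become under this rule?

dxksz

The shifts repeat in a cycle of length 2: positions 0,1,… shift by +10, +6, then the pattern repeats.
Applying it to tramp: t+10=d, r+6=x, a+10=k, m+6=s, p+10=z.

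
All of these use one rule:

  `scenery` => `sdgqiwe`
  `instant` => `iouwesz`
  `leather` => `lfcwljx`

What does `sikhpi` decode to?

shield

The shift increases by 1 at each position, starting from +0: 0, 1, 2, ….
Undoing it on sikhpi: s−0=s, i−1=h, k−2=i, h−3=e, p−4=l, i−5=d.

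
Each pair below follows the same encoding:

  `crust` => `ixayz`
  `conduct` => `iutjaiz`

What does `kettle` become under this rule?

qkzzrk

Compare letters: c→i is +6, r→x is +6, u→a is +6 — a constant shift. It's a constant shift of +6 (ROT6).
For kettle: k+6=q, e+6=k, t+6=z, t+6=z, l+6=r, e+6=k.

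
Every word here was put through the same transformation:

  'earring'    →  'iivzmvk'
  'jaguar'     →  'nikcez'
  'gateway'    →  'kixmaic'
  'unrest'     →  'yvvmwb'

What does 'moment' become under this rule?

qwqmrb

Shifts by position in earring: pos 0: e→i (+4), pos 1: a→i (+8), pos 2: r→v (+4), pos 3: r→z (+8) — repeating every 2. The shifts repeat in a cycle of length 2: positions 0,1,… shift by +4, +8, then the pattern repeats.
For moment: m+4=q, o+8=w, m+4=q, e+8=m, n+4=r, t+8=b.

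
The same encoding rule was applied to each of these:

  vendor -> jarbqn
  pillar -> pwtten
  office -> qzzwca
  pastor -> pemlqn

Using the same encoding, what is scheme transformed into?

Treating letters as 0–25, the rule is x ↦ 25x + 4 (mod 26).
On scheme: s(18)→25·18+4≡12=m; c(2)→25·2+4≡2=c; h(7)→25·7+4≡23=x; e(4)→25·4+4≡0=a; m(12)→25·12+4≡18=s; e(4)→25·4+4≡0=a (all mod 26).

mcxasa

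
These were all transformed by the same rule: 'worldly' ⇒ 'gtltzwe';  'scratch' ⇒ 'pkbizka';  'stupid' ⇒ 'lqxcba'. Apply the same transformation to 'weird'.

The output letters match the input read backwards, each shifted +8: worldly reversed is yldlrow. Read the word backwards and shift each letter +8.
For weird: reverse → driew; then shift: d+8=l, r+8=z, i+8=q, e+8=m, w+8=e.

lzqme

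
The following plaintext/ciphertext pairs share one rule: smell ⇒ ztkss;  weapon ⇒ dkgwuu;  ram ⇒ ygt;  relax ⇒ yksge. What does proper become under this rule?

wyuwky

The shift depends on letter class: consonant s→z is +7, but vowel e→k is +6. Vowels shift forward by 6 and consonants shift forward by 7.
On proper: p(cons)+7=w, r(cons)+7=y, o(vowel)+6=u, p(cons)+7=w, e(vowel)+6=k, r(cons)+7=y.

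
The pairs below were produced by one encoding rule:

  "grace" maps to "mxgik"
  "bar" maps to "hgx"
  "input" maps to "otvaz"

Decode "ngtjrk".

Every letter moves 6 places later in the alphabet, wrapping around z→a.
Undoing it on ngtjrk: n−6=h, g−6=a, t−6=n, j−6=d, r−6=l, k−6=e.

handle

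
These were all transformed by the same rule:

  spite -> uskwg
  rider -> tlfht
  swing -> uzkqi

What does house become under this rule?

Shifts by position in spite: pos 0: s→u (+2), pos 1: p→s (+3), pos 2: i→k (+2), pos 3: t→w (+3) — repeating every 2. The shifts repeat in a cycle of length 2: positions 0,1,… shift by +2, +3, then the pattern repeats.
Applying it to house: h+2=j, o+3=r, u+2=w, s+3=v, e+2=g.

jrwvg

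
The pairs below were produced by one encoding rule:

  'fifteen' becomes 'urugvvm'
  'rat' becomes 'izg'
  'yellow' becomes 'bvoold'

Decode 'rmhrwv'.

inside

Each pair mirrors across the alphabet (f↔u, i↔r, f↔u): positions sum to 25. This is the alphabet-reversal cipher (Atbash): a becomes z, b becomes y, etc.
Decoding rmhrwv: r↔i, m↔n, h↔s, r↔i, w↔d, v↔e.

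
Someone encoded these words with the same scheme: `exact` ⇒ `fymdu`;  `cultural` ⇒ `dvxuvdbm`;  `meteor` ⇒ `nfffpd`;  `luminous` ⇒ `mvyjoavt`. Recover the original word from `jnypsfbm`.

immortal

Shifts by position in exact: pos 0: e→f (+1), pos 1: x→y (+1), pos 2: a→m (+12), pos 3: c→d (+1), pos 4: t→u (+1) — repeating every 3. It's a Vigenère-style cipher with numeric key [1,1,12]: position i shifts by key[i mod 3].
Undoing it on jnypsfbm: j−1=i, n−1=m, y−12=m, p−1=o, s−1=r, f−12=t, b−1=a, m−1=l.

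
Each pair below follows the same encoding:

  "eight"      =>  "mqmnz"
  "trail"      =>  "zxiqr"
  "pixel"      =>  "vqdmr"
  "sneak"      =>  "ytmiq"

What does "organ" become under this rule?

wxmit

The shift depends on letter class: consonant g→m is +6, but vowel e→m is +8. Vowels shift forward by 8 and consonants shift forward by 6.
For organ: o(vowel)+8=w, r(cons)+6=x, g(cons)+6=m, a(vowel)+8=i, n(cons)+6=t.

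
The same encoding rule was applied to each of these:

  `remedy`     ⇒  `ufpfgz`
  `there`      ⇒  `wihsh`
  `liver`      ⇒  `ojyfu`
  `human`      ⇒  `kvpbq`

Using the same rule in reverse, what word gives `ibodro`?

Shifts by position in remedy: pos 0: r→u (+3), pos 1: e→f (+1), pos 2: m→p (+3), pos 3: e→f (+1) — repeating every 2. A repeating key of period 2 is used — shifts +3, +1 over and over.
Decoding ibodro: i−3=f, b−1=a, o−3=l, d−1=c, r−3=o, o−1=n.

falcon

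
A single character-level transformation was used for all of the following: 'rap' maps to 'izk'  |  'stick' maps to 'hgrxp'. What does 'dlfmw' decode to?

This is the alphabet-reversal cipher (Atbash): a becomes z, b becomes y, etc.
Reversing it on dlfmw: d↔w, l↔o, f↔u, m↔n, w↔d.

wound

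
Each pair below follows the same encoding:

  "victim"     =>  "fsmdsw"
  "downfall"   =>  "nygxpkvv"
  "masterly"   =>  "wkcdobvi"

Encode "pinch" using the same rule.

zsxmr

Compare letters: v→f is +10, i→s is +10, c→m is +10 — a constant shift. This is a Caesar cipher with shift 10.
On pinch: p+10=z, i+10=s, n+10=x, c+10=m, h+10=r.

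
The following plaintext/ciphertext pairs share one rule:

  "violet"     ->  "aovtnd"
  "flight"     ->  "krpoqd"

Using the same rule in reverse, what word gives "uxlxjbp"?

prepare

In violet: v→a is +5, i→o is +6, o→v is +7, l→t is +8 — the shift increases by 1 each position. The shift increases by 1 at each position, starting from +5: 5, 6, 7, ….
Reversing it on uxlxjbp: u−5=p, x−6=r, l−7=e, x−8=p, j−9=a, b−10=r, p−11=e.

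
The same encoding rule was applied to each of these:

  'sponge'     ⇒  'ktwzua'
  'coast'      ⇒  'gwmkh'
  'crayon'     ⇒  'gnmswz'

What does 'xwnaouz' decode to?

foreign

This is an affine cipher: with a=0,…,z=25, each position x becomes (23x+12) mod 26.
Decoding xwnaouz: x(23)→17·(23−12)≡5=f; w(22)→17·(22−12)≡14=o; n(13)→17·(13−12)≡17=r; a(0)→17·(0−12)≡4=e; o(14)→17·(14−12)≡8=i; u(20)→17·(20−12)≡6=g; z(25)→17·(25−12)≡13=n (all mod 26).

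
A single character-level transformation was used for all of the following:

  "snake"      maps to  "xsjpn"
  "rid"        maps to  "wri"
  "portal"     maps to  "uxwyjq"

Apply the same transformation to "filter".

krqynw

Two shifts are in play — +9 for a/e/i/o/u, +5 for every other letter.
On filter: f(cons)+5=k, i(vowel)+9=r, l(cons)+5=q, t(cons)+5=y, e(vowel)+9=n, r(cons)+5=w.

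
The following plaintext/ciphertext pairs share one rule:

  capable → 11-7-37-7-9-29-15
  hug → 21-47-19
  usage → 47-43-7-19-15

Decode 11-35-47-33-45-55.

Each letter becomes 2×(its alphabet position, a=1..z=26) + 5.
Decoding 11-35-47-33-45-55: 11→(11−5)÷2=3=c, 35→(35−5)÷2=15=o, 47→(47−5)÷2=21=u, 33→(33−5)÷2=14=n, 45→(45−5)÷2=20=t, 55→(55−5)÷2=25=y.

county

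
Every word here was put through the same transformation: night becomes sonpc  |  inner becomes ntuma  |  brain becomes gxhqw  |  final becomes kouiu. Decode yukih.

In night: n→s is +5, i→o is +6, g→n is +7, h→p is +8 — the shift increases by 1 each position. Each letter shifts forward by (position + 5), i.e. 5, 6, 7, … — the shift grows by one for each successive letter.
Reversing it on yukih: y−5=t, u−6=o, k−7=d, i−8=a, h−9=y.

today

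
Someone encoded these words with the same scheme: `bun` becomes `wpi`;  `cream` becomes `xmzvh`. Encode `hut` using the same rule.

cpo

Compare letters: b→w is +21, u→p is +21, n→i is +21 — a constant shift. Each letter is shifted forward by 21 in the alphabet (a Caesar shift of +21).
On hut: h+21=c, u+21=p, t+21=o.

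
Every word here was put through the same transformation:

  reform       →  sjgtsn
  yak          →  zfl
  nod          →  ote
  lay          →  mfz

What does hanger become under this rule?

The shift depends on letter class: consonant r→s is +1, but vowel e→j is +5. Vowels shift forward by 5 and consonants shift forward by 1.
Applying it to hanger: h(cons)+1=i, a(vowel)+5=f, n(cons)+1=o, g(cons)+1=h, e(vowel)+5=j, r(cons)+1=s.

ifohjs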